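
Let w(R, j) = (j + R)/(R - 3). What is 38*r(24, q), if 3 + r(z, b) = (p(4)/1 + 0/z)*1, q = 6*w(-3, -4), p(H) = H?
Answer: 38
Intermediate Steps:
w(R, j) = (R + j)/(-3 + R)
q = 7 (q = 6*((-3 - 4)/(-3 - 3)) = 6*(-7/(-6)) = 6*(-⅙*(-7)) = 6*(7/6) = 7)
r(z, b) = 1 (r(z, b) = -3 + (4/1 + 0/z)*1 = -3 + (4*1 + 0)*1 = -3 + (4 + 0)*1 = -3 + 4*1 = -3 + 4 = 1)
38*r(24, q) = 38*1 = 38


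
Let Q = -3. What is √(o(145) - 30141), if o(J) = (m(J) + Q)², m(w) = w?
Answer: I*√9977 ≈ 99.885*I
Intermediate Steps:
o(J) = (-3 + J)² (o(J) = (J - 3)² = (-3 + J)²)
√(o(145) - 30141) = √((-3 + 145)² - 30141) = √(142² - 30141) = √(20164 - 30141) = √(-9977) = I*√9977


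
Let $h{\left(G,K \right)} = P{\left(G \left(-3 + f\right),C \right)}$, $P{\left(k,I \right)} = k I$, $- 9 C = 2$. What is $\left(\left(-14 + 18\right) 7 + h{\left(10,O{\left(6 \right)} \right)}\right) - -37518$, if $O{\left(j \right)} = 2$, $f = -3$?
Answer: $\frac{112678}{3} \approx 37559.0$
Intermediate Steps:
$C = - \frac{2}{9}$ ($C = \left(- \frac{1}{9}\right) 2 = - \frac{2}{9} \approx -0.22222$)
$P{\left(k,I \right)} = I k$
$h{\left(G,K \right)} = \frac{4 G}{3}$ ($h{\left(G,K \right)} = - \frac{2 G \left(-3 - 3\right)}{9} = - \frac{2 G \left(-6\right)}{9} = - \frac{2 \left(- 6 G\right)}{9} = \frac{4 G}{3}$)
$\left(\left(-14 + 18\right) 7 + h{\left(10,O{\left(6 \right)} \right)}\right) - -37518 = \left(\left(-14 + 18\right) 7 + \frac{4}{3} \cdot 10\right) - -37518 = \left(4 \cdot 7 + \frac{40}{3}\right) + 37518 = \left(28 + \frac{40}{3}\right) + 37518 = \frac{124}{3} + 37518 = \frac{112678}{3}$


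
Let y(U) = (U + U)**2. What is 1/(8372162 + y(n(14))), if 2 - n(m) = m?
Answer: 1/8372738 ≈ 1.1944e-7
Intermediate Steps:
n(m) = 2 - m
y(U) = 4*U**2 (y(U) = (2*U)**2 = 4*U**2)
1/(8372162 + y(n(14))) = 1/(8372162 + 4*(2 - 1*14)**2) = 1/(8372162 + 4*(2 - 14)**2) = 1/(8372162 + 4*(-12)**2) = 1/(8372162 + 4*144) = 1/(8372162 + 576) = 1/8372738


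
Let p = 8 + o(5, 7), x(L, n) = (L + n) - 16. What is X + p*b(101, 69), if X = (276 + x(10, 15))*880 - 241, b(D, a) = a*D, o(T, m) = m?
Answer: 355094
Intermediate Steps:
b(D, a) = D*a
x(L, n) = -16 + L + n
p = 15 (p = 8 + 7 = 15)
X = 250559 (X = (276 + (-16 + 10 + 15))*880 - 241 = (276 + 9)*880 - 241 = 285*880 - 241 = 250800 - 241 = 250559)
X + p*b(101, 69) = 250559 + 15*(101*69) = 250559 + 15*6969 = 250559 + 104535 = 355094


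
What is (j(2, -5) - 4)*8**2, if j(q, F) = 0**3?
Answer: -256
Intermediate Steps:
j(q, F) = 0
(j(2, -5) - 4)*8**2 = (0 - 4)*8**2 = -4*64 = -256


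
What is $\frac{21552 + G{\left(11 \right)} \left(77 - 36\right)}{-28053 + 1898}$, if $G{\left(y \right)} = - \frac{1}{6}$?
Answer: $- \frac{129271}{156930} \approx -0.82375$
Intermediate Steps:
$G{\left(y \right)} = - \frac{1}{6}$ ($G{\left(y \right)} = \left(-1\right) \frac{1}{6} = - \frac{1}{6}$)
$\frac{21552 + G{\left(11 \right)} \left(77 - 36\right)}{-28053 + 1898} = \frac{21552 - \frac{77 - 36}{6}}{-28053 + 1898} = \frac{21552 - \frac{41}{6}}{-26155} = \left(21552 - \frac{41}{6}\right) \left(- \frac{1}{26155}\right) = \frac{129271}{6} \left(- \frac{1}{26155}\right) = - \frac{129271}{156930}$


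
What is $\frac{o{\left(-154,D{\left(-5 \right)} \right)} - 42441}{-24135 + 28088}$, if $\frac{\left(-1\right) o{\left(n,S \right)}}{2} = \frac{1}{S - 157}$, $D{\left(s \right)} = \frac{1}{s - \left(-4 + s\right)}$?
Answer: $- \frac{26610499}{2478531} \approx -10.736$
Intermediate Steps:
$D{\left(s \right)} = \frac{1}{4}$
$o{\left(n,S \right)} = - \frac{2}{-157 + S}$ ($o{\left(n,S \right)} = - \frac{2}{S - 157} = - \frac{2}{-157 + S}$)
$\frac{o{\left(-154,D{\left(-5 \right)} \right)} - 42441}{-24135 + 28088} = \frac{- \frac{2}{-157 + \frac{1}{4}} - 42441}{-24135 + 28088} = \frac{- \frac{2}{- \frac{627}{4}} - 42441}{3953} = \left(\left(-2\right) \left(- \frac{4}{627}\right) - 42441\right) \frac{1}{3953} = \left(\frac{8}{627} - 42441\right) \frac{1}{3953} = \left(- \frac{26610499}{627}\right) \frac{1}{3953} = - \frac{26610499}{2478531}$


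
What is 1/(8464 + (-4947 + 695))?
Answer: 1/4212 ≈ 0.00023742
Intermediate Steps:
1/(8464 + (-4947 + 695)) = 1/(8464 - 4252) = 1/4212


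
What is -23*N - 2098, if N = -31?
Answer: -1385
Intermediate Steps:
-23*N - 2098 = -23*(-31) - 2098 = 713 - 2098 = -1385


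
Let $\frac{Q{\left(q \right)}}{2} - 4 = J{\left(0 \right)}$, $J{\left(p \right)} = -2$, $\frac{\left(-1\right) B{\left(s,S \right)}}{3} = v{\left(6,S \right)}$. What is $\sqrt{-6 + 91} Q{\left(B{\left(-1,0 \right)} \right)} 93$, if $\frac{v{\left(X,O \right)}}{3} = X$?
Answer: $372 \sqrt{85} \approx 3429.7$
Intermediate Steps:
$v{\left(X,O \right)} = 3 X$
$B{\left(s,S \right)} = -54$ ($B{\left(s,S \right)} = - 3 \cdot 3 \cdot 6 = \left(-3\right) 18 = -54$)
$Q{\left(q \right)} = 4$ ($Q{\left(q \right)} = 8 + 2 \left(-2\right) = 8 - 4 = 4$)
$\sqrt{-6 + 91} Q{\left(B{\left(-1,0 \right)} \right)} 93 = \sqrt{-6 + 91} \cdot 4 \cdot 93 = \sqrt{85} \cdot 4 \cdot 93 = 4 \sqrt{85} \cdot 93 = 372 \sqrt{85}$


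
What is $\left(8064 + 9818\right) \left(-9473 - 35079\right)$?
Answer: $-796678864$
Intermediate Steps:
$\left(8064 + 9818\right) \left(-9473 - 35079\right) = 17882 \left(-44552\right) = -796678864$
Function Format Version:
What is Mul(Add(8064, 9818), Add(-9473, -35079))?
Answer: -796678864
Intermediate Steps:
Mul(Add(8064, 9818), Add(-9473, -35079)) = Mul(17882, -44552) = -796678864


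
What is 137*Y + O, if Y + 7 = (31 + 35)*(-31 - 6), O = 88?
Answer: -335425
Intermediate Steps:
Y = -2449 (Y = -7 + (31 + 35)*(-31 - 6) = -7 + 66*(-37) = -7 - 2442 = -2449)
137*Y + O = 137*(-2449) + 88 = -335513 + 88 = -335425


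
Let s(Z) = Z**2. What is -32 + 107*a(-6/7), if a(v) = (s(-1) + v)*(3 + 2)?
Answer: 311/7 ≈ 44.429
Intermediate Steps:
a(v) = 5 + 5*v (a(v) = ((-1)**2 + v)*(3 + 2) = (1 + v)*5 = 5 + 5*v)
-32 + 107*a(-6/7) = -32 + 107*(5 + 5*(-6/7)) = -32 + 107*(5 - 30/7) = -32 + 107*(5/7) = -32 + 535/7 = 311/7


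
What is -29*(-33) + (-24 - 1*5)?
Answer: 928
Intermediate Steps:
-29*(-33) + (-24 - 1*5) = 957 + (-24 - 5) = 957 - 29 = 928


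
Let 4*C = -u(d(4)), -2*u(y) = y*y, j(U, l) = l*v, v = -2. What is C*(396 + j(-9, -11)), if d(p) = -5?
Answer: 5225/4 ≈ 1306.3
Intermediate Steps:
j(U, l) = -2*l (j(U, l) = l*(-2) = -2*l)
u(y) = -y²/2 (u(y) = -y*y/2 = -y²/2)
C = 25/8 (C = (-(-1)*(-5)²/2)/4 = (-(-1)*25/2)/4 = (-1*(-25/2))/4 = (¼)*(25/2) = 25/8 ≈ 3.1250)
C*(396 + j(-9, -11)) = 25*(396 - 2*(-11))/8 = 25*(396 + 22)/8 = (25/8)*418 = 5225/4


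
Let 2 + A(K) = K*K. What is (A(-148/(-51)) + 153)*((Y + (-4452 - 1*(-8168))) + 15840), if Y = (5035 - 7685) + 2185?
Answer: 465657565/153 ≈ 3.0435e+6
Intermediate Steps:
Y = -465 (Y = -2650 + 2185 = -465)
A(K) = -2 + K² (A(K) = -2 + K*K = -2 + K²)
(A(-148/(-51)) + 153)*((Y + (-4452 - 1*(-8168))) + 15840) = ((-2 + (-148/(-51))²) + 153)*((-465 + (-4452 - 1*(-8168))) + 15840) = ((-2 + (-148*(-1/51))²) + 153)*((-465 + (-4452 + 8168)) + 15840) = ((-2 + (148/51)²) + 153)*((-465 + 3716) + 15840) = ((-2 + 21904/2601) + 153)*(3251 + 15840) = (16702/2601 + 153)*19091 = (414655/2601)*19091 = 465657565/153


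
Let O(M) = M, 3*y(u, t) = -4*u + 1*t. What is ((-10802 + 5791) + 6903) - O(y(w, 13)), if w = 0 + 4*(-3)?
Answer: 5615/3 ≈ 1871.7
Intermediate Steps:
w = -12 (w = 0 - 12 = -12)
y(u, t) = -4*u/3 + t/3 (y(u, t) = (-4*u + 1*t)/3 = (-4*u + t)/3 = (t - 4*u)/3 = -4*u/3 + t/3)
((-10802 + 5791) + 6903) - O(y(w, 13)) = ((-10802 + 5791) + 6903) - (-4/3*(-12) + (⅓)*13) = (-5011 + 6903) - (16 + 13/3) = 1892 - 1*61/3 = 1892 - 61/3 = 5615/3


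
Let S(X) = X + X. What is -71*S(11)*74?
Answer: -115588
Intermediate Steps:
S(X) = 2*X
-71*S(11)*74 = -142*11*74 = -71*22*74 = -1562*74 = -115588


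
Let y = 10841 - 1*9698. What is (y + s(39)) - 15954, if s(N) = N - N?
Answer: -14811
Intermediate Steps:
s(N) = 0
y = 1143 (y = 10841 - 9698 = 1143)
(y + s(39)) - 15954 = (1143 + 0) - 15954 = 1143 - 15954 = -14811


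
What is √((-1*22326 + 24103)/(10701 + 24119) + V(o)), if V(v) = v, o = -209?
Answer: I*√63334124115/17410 ≈ 14.455*I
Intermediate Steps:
√((-1*22326 + 24103)/(10701 + 24119) + V(o)) = √((-1*22326 + 24103)/(10701 + 24119) - 209) = √((-22326 + 24103)/34820 - 209) = √(1777*(1/34820) - 209) = √(1777/34820 - 209) = √(-7275603/34820) = I*√63334124115/17410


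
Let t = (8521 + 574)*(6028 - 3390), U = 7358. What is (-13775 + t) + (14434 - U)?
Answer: 23985911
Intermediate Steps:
t = 23992610 (t = 9095*2638 = 23992610)
(-13775 + t) + (14434 - U) = (-13775 + 23992610) + (14434 - 1*7358) = 23978835 + (14434 - 7358) = 23978835 + 7076 = 23985911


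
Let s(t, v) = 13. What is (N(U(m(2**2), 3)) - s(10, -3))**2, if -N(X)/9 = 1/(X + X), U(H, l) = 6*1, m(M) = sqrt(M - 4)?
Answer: 3025/16 ≈ 189.06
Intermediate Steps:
m(M) = sqrt(-4 + M)
U(H, l) = 6
N(X) = -9/(2*X) (N(X) = -9/(X + X) = -9*1/(2*X) = -9/(2*X))
(N(U(m(2**2), 3)) - s(10, -3))**2 = (-9/2/6 - 1*13)**2 = (-9/2*1/6 - 13)**2 = (-3/4 - 13)**2 = (-55/4)**2 = 3025/16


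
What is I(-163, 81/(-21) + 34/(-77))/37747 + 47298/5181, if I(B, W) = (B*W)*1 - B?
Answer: 4176275542/456323483 ≈ 9.1520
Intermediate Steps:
I(B, W) = -B + B*W (I(B, W) = B*W - B = -B + B*W)
I(-163, 81/(-21) + 34/(-77))/37747 + 47298/5181 = -163*(-1 + (81/(-21) + 34/(-77)))/37747 + 47298/5181 = -163*(-1 + (81*(-1/21) + 34*(-1/77)))*(1/37747) + 47298*(1/5181) = -163*(-1 + (-27/7 - 34/77))*(1/37747) + 15766/1727 = -163*(-1 - 331/77)*(1/37747) + 15766/1727 = -163*(-408/77)*(1/37747) + 15766/1727 = (66504/77)*(1/37747) + 15766/1727 = 66504/2906519 + 15766/1727 = 4176275542/456323483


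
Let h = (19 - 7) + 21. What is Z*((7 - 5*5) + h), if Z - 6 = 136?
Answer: 2130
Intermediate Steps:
Z = 142 (Z = 6 + 136 = 142)
h = 33 (h = 12 + 21 = 33)
Z*((7 - 5*5) + h) = 142*((7 - 5*5) + 33) = 142*((7 - 25) + 33) = 142*(-18 + 33) = 142*15 = 2130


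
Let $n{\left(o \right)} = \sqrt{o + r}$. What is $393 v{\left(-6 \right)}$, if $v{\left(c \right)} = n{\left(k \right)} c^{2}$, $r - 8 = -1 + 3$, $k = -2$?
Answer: $28296 \sqrt{2} \approx 40017.0$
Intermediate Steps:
$r = 10$ ($r = 8 + \left(-1 + 3\right) = 8 + 2 = 10$)
$n{\left(o \right)} = \sqrt{10 + o}$ ($n{\left(o \right)} = \sqrt{o + 10} = \sqrt{10 + o}$)
$v{\left(c \right)} = 2 \sqrt{2} c^{2}$ ($v{\left(c \right)} = \sqrt{10 - 2} c^{2} = \sqrt{8} c^{2} = 2 \sqrt{2} c^{2}$)
$393 v{\left(-6 \right)} = 393 \cdot 2 \sqrt{2} \left(-6\right)^{2} = 393 \cdot 2 \sqrt{2} \cdot 36 = 393 \cdot 72 \sqrt{2} = 28296 \sqrt{2}$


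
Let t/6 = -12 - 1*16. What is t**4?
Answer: 796594176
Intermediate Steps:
t = -168 (t = 6*(-12 - 1*16) = 6*(-12 - 16) = 6*(-28) = -168)
t**4 = (-168)**4 = 796594176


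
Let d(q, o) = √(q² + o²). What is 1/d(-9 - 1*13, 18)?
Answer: √202/404 ≈ 0.035180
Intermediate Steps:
d(q, o) = √(o² + q²)
1/d(-9 - 1*13, 18) = 1/(√(18² + (-9 - 1*13)²)) = 1/(√(324 + (-9 - 13)²)) = 1/(√(324 + (-22)²)) = 1/(√(324 + 484)) = 1/(√808) = 1/(2*√202) = √202/404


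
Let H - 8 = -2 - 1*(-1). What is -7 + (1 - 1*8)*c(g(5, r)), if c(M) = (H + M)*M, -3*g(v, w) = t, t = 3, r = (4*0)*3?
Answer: 35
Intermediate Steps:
H = 7 (H = 8 + (-2 - 1*(-1)) = 8 + (-2 + 1) = 8 - 1 = 7)
r = 0 (r = 0*3 = 0)
g(v, w) = -1 (g(v, w) = -⅓*3 = -1)
c(M) = M*(7 + M) (c(M) = (7 + M)*M = M*(7 + M))
-7 + (1 - 1*8)*c(g(5, r)) = -7 + (1 - 1*8)*(-(7 - 1)) = -7 + (1 - 8)*(-1*6) = -7 - 7*(-6) = -7 + 42 = 35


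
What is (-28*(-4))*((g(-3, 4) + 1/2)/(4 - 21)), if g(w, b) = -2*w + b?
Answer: -1176/17 ≈ -69.177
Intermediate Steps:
g(w, b) = b - 2*w
(-28*(-4))*((g(-3, 4) + 1/2)/(4 - 21)) = (-28*(-4))*(((4 - 2*(-3)) + 1/2)/(4 - 21)) = 112*(((4 + 6) + ½)/(-17)) = 112*((10 + ½)*(-1/17)) = 112*((21/2)*(-1/17)) = 112*(-21/34) = -1176/17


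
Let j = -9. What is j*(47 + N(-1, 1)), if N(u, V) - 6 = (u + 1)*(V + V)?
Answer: -477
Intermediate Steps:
N(u, V) = 6 + 2*V*(1 + u) (N(u, V) = 6 + (u + 1)*(V + V) = 6 + (1 + u)*(2*V) = 6 + 2*V*(1 + u))
j*(47 + N(-1, 1)) = -9*(47 + (6 + 2*1 + 2*1*(-1))) = -9*(47 + (6 + 2 - 2)) = -9*(47 + 6) = -9*53 = -477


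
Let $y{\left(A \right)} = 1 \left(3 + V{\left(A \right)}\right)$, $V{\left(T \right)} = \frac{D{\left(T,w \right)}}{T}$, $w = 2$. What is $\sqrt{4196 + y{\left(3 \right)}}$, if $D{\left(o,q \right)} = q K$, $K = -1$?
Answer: $\frac{\sqrt{37785}}{3} \approx 64.795$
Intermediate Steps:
$D{\left(o,q \right)} = - q$ ($D{\left(o,q \right)} = q \left(-1\right) = - q$)
$V{\left(T \right)} = - \frac{2}{T}$ ($V{\left(T \right)} = \frac{\left(-1\right) 2}{T} = - \frac{2}{T}$)
$y{\left(A \right)} = 3 - \frac{2}{A}$ ($y{\left(A \right)} = 1 \left(3 - \frac{2}{A}\right) = 3 - \frac{2}{A}$)
$\sqrt{4196 + y{\left(3 \right)}} = \sqrt{4196 + \left(3 - \frac{2}{3}\right)} = \sqrt{4196 + \frac{7}{3}} = \sqrt{\frac{12595}{3}} = \frac{\sqrt{37785}}{3}$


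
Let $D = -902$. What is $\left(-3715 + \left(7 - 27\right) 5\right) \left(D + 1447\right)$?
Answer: $-2079175$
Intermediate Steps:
$\left(-3715 + \left(7 - 27\right) 5\right) \left(D + 1447\right) = \left(-3715 + \left(7 - 27\right) 5\right) \left(-902 + 1447\right) = \left(-3715 - 100\right) 545 = \left(-3815\right) 545 = -2079175$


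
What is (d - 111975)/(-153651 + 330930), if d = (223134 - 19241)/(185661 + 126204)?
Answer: -34920879482/55287115335 ≈ -0.63163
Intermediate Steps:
d = 203893/311865 ≈ 0.65379
(d - 111975)/(-153651 + 330930) = (203893/311865 - 111975)/(-153651 + 330930) = -34920879482/311865/177279 = -34920879482/311865*1/177279 = -34920879482/55287115335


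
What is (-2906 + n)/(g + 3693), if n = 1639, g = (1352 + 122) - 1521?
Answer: -1267/3646 ≈ -0.34750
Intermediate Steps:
g = -47 (g = 1474 - 1521 = -47)
(-2906 + n)/(g + 3693) = (-2906 + 1639)/(-47 + 3693) = -1267/3646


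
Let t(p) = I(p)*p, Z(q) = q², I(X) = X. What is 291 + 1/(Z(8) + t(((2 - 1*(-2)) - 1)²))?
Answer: 42196/145 ≈ 291.01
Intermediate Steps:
t(p) = p² (t(p) = p*p = p²)
291 + 1/(Z(8) + t(((2 - 1*(-2)) - 1)²)) = 291 + 1/(8² + (((2 - 1*(-2)) - 1)²)²) = 291 + 1/(64 + (((2 + 2) - 1)²)²) = 291 + 1/(64 + ((4 - 1)²)²) = 291 + 1/(64 + (3²)²) = 291 + 1/(64 + 9²) = 291 + 1/(64 + 81) = 291 + 1/145 = 42196/145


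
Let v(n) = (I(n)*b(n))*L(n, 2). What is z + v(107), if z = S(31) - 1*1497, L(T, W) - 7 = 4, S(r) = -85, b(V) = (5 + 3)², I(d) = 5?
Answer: 1938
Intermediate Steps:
b(V) = 64 (b(V) = 8² = 64)
L(T, W) = 11 (L(T, W) = 7 + 4 = 11)
z = -1582 (z = -85 - 1*1497 = -85 - 1497 = -1582)
v(n) = 3520 (v(n) = (5*64)*11 = 320*11 = 3520)
z + v(107) = -1582 + 3520 = 1938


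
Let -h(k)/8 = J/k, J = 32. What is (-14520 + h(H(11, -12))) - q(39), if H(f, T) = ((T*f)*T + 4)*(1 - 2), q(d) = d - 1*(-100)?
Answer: -5819559/397 ≈ -14659.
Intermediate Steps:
q(d) = 100 + d (q(d) = d + 100 = 100 + d)
H(f, T) = -4 - f*T² (H(f, T) = (f*T² + 4)*(-1) = (4 + f*T²)*(-1) = -4 - f*T²)
h(k) = -256/k
(-14520 + h(H(11, -12))) - q(39) = (-14520 - 256/(-4 - 1*11*(-12)²)) - (100 + 39) = (-14520 - 256/(-4 - 1*11*144)) - 1*139 = (-14520 - 256/(-4 - 1584)) - 139 = (-14520 - 256/(-1588)) - 139 = (-14520 - 256*(-1/1588)) - 139 = (-14520 + 64/397) - 139 = -5764376/397 - 139 = -5819559/397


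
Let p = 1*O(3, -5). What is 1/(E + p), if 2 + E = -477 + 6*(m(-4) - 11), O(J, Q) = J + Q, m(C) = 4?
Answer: -1/523 ≈ -0.0019120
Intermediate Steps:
E = -521 (E = -2 + (-477 + 6*(4 - 11)) = -2 + (-477 + 6*(-7)) = -2 + (-477 - 42) = -2 - 519 = -521)
p = -2 (p = 1*(3 - 5) = 1*(-2) = -2)
1/(E + p) = 1/(-521 - 2) = 1/(-523) = -1/523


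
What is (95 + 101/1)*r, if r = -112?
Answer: -21952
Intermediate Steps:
(95 + 101/1)*r = (95 + 101/1)*(-112) = (95 + 101*1)*(-112) = (95 + 101)*(-112) = 196*(-112) = -21952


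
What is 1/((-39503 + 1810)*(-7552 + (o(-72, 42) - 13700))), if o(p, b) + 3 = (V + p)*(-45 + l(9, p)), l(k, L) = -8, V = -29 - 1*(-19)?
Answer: 1/637350937 ≈ 1.5690e-9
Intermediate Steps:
V = -10 (V = -29 + 19 = -10)
o(p, b) = 527 - 53*p (o(p, b) = -3 + (-10 + p)*(-45 - 8) = -3 + (-10 + p)*(-53) = -3 + (530 - 53*p) = 527 - 53*p)
1/((-39503 + 1810)*(-7552 + (o(-72, 42) - 13700))) = 1/((-39503 + 1810)*(-7552 + ((527 - 53*(-72)) - 13700))) = 1/(-37693*(-7552 + ((527 + 3816) - 13700))) = 1/(-37693*(-7552 + (4343 - 13700))) = 1/(-37693*(-7552 - 9357)) = 1/(-37693*(-16909)) = 1/637350937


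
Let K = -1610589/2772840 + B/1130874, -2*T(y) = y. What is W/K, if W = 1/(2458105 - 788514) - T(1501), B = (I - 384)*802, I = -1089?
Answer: -31183817238195152940/67539682050987641 ≈ -461.71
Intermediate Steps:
T(y) = -y/2
B = -1181346 (B = (-1089 - 384)*802 = -1473*802 = -1181346)
W = 2506056093/3339182 (W = 1/(2458105 - 788514) - (-1)*1501/2 = 1/1669591 - 1*(-1501/2) = 1/1669591 + 1501/2 = 2506056093/3339182 ≈ 750.50)
K = -283169814857/174207370120 (K = -1610589/2772840 - 1181346/1130874 = -1610589*1/2772840 - 1181346*1/1130874 = -536863/924280 - 196891/188479 = -283169814857/174207370120 ≈ -1.6255)
W/K = 2506056093/(3339182*(-283169814857/174207370120)) = (2506056093/3339182)*(-174207370120/283169814857) = -31183817238195152940/67539682050987641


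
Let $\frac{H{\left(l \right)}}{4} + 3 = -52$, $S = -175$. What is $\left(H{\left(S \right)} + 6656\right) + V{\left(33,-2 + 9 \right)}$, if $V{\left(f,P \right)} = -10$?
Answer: $6426$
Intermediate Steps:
$H{\left(l \right)} = -220$ ($H{\left(l \right)} = -12 + 4 \left(-52\right) = -12 - 208 = -220$)
$\left(H{\left(S \right)} + 6656\right) + V{\left(33,-2 + 9 \right)} = \left(-220 + 6656\right) - 10 = 6436 - 10 = 6426$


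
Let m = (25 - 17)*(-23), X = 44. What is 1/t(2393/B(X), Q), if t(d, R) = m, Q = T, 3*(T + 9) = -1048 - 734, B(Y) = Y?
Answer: -1/184 ≈ -0.0054348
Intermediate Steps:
T = -603 (T = -9 + (-1048 - 734)/3 = -9 + (⅓)*(-1782) = -9 - 594 = -603)
m = -184 (m = 8*(-23) = -184)
Q = -603
t(d, R) = -184
1/t(2393/B(X), Q) = 1/(-184) = -1/184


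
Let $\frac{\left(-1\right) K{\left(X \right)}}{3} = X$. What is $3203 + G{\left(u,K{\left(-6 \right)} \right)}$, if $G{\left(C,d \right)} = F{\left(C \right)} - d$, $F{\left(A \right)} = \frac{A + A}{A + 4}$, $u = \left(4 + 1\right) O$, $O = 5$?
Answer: $\frac{92415}{29} \approx 3186.7$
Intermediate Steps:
$K{\left(X \right)} = - 3 X$
$u = 25$ ($u = \left(4 + 1\right) 5 = 5 \cdot 5 = 25$)
$F{\left(A \right)} = \frac{2 A}{4 + A}$
$G{\left(C,d \right)} = - d + \frac{2 C}{4 + C}$ ($G{\left(C,d \right)} = \frac{2 C}{4 + C} - d = - d + \frac{2 C}{4 + C}$)
$3203 + G{\left(u,K{\left(-6 \right)} \right)} = 3203 + \frac{2 \cdot 25 - \left(-3\right) \left(-6\right) \left(4 + 25\right)}{4 + 25} = 3203 + \frac{50 - 18 \cdot 29}{29} = 3203 + \frac{50 - 522}{29} = 3203 + \frac{1}{29} \left(-472\right) = 3203 - \frac{472}{29} = \frac{92415}{29}$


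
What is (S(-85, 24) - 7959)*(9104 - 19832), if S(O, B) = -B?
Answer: 85641624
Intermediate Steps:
(S(-85, 24) - 7959)*(9104 - 19832) = (-1*24 - 7959)*(9104 - 19832) = (-24 - 7959)*(-10728) = -7983*(-10728) = 85641624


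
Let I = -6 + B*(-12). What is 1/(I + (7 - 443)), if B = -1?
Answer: -1/430 ≈ -0.0023256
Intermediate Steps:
I = 6 (I = -6 - 1*(-12) = -6 + 12 = 6)
1/(I + (7 - 443)) = 1/(6 + (7 - 443)) = 1/(6 - 436) = 1/(-430) = -1/430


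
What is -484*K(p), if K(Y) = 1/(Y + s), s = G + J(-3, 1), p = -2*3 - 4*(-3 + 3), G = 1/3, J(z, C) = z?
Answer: 726/13 ≈ 55.846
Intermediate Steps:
G = 1/3 ≈ 0.33333
p = -6 (p = -6 - 4*0 = -6 - 1*0 = -6 + 0 = -6)
s = -8/3 (s = 1/3 - 3 = -8/3 ≈ -2.6667)
K(Y) = 1/(-8/3 + Y) (K(Y) = 1/(Y - 8/3) = 1/(-8/3 + Y))
-484*K(p) = -1452/(-8 + 3*(-6)) = -1452/(-8 - 18) = -1452/(-26) = -1452*(-1)/26 = -484*(-3/26) = 726/13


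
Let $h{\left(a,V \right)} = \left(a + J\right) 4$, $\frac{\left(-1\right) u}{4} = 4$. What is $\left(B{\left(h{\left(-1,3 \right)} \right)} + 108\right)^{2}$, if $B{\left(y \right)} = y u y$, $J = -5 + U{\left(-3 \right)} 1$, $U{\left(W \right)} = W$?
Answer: $425514384$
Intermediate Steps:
$J = -8$ ($J = -5 - 3 = -8$)
$u = -16$ ($u = \left(-4\right) 4 = -16$)
$h{\left(a,V \right)} = -32 + 4 a$ ($h{\left(a,V \right)} = \left(a - 8\right) 4 = \left(-8 + a\right) 4 = -32 + 4 a$)
$B{\left(y \right)} = - 16 y^{2}$ ($B{\left(y \right)} = y \left(-16\right) y = - 16 y y = - 16 y^{2}$)
$\left(B{\left(h{\left(-1,3 \right)} \right)} + 108\right)^{2} = \left(- 16 \left(-32 + 4 \left(-1\right)\right)^{2} + 108\right)^{2} = \left(- 16 \left(-32 - 4\right)^{2} + 108\right)^{2} = \left(- 16 \left(-36\right)^{2} + 108\right)^{2} = \left(\left(-16\right) 1296 + 108\right)^{2} = \left(-20736 + 108\right)^{2} = \left(-20628\right)^{2} = 425514384$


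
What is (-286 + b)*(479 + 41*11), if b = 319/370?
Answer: -9811593/37 ≈ -2.6518e+5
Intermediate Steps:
b = 319/370 (b = 319*(1/370) = 319/370 ≈ 0.86216)
(-286 + b)*(479 + 41*11) = (-286 + 319/370)*(479 + 41*11) = -105501*(479 + 451)/370 = -105501/370*930 = -9811593/37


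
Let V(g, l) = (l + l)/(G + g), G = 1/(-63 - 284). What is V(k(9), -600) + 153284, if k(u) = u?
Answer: 239068124/1561 ≈ 1.5315e+5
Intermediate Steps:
G = -1/347 (G = 1/(-347) = -1/347 ≈ -0.0028818)
V(g, l) = 2*l/(-1/347 + g) (V(g, l) = (l + l)/(-1/347 + g) = (2*l)/(-1/347 + g) = 2*l/(-1/347 + g))
V(k(9), -600) + 153284 = 694*(-600)/(-1 + 347*9) + 153284 = 694*(-600)/(-1 + 3123) + 153284 = 694*(-600)/3122 + 153284 = 694*(-600)*(1/3122) + 153284 = -208200/1561 + 153284 = 239068124/1561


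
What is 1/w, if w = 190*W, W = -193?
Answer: -1/36670 ≈ -2.7270e-5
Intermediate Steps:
w = -36670 (w = 190*(-193) = -36670)
1/w = 1/(-36670) = -1/36670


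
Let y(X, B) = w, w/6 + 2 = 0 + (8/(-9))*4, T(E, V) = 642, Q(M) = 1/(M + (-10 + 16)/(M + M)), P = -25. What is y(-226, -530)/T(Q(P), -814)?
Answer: -50/963 ≈ -0.051921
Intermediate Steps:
Q(M) = 1/(M + 3/M) (Q(M) = 1/(M + 6/((2*M))) = 1/(M + 6*(1/(2*M))) = 1/(M + 3/M))
w = -100/3 (w = -12 + 6*(0 + (8/(-9))*4) = -12 + 6*(0 + (8*(-⅑))*4) = -12 + 6*(0 - 8/9*4) = -12 + 6*(0 - 32/9) = -12 + 6*(-32/9) = -12 - 64/3 = -100/3 ≈ -33.333)
y(X, B) = -100/3
y(-226, -530)/T(Q(P), -814) = -100/3/642 = -100/3*1/642 = -50/963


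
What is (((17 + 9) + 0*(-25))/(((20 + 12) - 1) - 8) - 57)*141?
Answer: -181185/23 ≈ -7877.6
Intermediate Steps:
(((17 + 9) + 0*(-25))/(((20 + 12) - 1) - 8) - 57)*141 = ((26 + 0)/((32 - 1) - 8) - 57)*141 = (26/(31 - 8) - 57)*141 = (26/23 - 57)*141 = -1285/23*141 = -181185/23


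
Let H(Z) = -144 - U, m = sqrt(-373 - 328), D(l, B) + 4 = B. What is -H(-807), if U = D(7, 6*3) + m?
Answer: 158 + I*sqrt(701) ≈ 158.0 + 26.476*I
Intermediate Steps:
D(l, B) = -4 + B
m = I*sqrt(701) (m = sqrt(-701) = I*sqrt(701) ≈ 26.476*I)
U = 14 + I*sqrt(701) (U = (-4 + 6*3) + I*sqrt(701) = (-4 + 18) + I*sqrt(701) = 14 + I*sqrt(701) ≈ 14.0 + 26.476*I)
H(Z) = -158 - I*sqrt(701) (H(Z) = -144 - (14 + I*sqrt(701)) = -144 + (-14 - I*sqrt(701)) = -158 - I*sqrt(701))
-H(-807) = -(-158 - I*sqrt(701)) = 158 + I*sqrt(701)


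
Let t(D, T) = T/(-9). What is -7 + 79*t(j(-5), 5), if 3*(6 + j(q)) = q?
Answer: -458/9 ≈ -50.889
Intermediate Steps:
j(q) = -6 + q/3
t(D, T) = -T/9 (t(D, T) = T*(-⅑) = -T/9)
-7 + 79*t(j(-5), 5) = -7 + 79*(-⅑*5) = -7 + 79*(-5/9) = -7 - 395/9 = -458/9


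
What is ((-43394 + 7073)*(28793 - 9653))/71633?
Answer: -695183940/71633 ≈ -9704.8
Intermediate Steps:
((-43394 + 7073)*(28793 - 9653))/71633 = -36321*19140*(1/71633) = -695183940*1/71633 = -695183940/71633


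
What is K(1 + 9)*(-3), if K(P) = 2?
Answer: -6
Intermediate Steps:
K(1 + 9)*(-3) = 2*(-3) = -6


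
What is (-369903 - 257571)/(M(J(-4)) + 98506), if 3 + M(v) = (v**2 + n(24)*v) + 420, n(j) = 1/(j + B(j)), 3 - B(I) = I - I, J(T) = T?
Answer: -16941798/2671349 ≈ -6.3420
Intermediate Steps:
B(I) = 3 (B(I) = 3 - (I - I) = 3 - 1*0 = 3 + 0 = 3)
n(j) = 1/(3 + j) (n(j) = 1/(j + 3) = 1/(3 + j))
M(v) = 417 + v**2 + v/27 (M(v) = -3 + ((v**2 + v/(3 + 24)) + 420) = -3 + ((v**2 + v/27) + 420) = -3 + (420 + v**2 + v/27) = 417 + v**2 + v/27)
(-369903 - 257571)/(M(J(-4)) + 98506) = (-369903 - 257571)/((417 + (-4)**2 + (1/27)*(-4)) + 98506) = -627474/((417 + 16 - 4/27) + 98506) = -627474/(11687/27 + 98506) = -627474/2671349/27 = -627474*27/2671349 = -16941798/2671349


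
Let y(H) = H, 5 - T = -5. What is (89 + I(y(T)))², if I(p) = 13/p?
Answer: 815409/100 ≈ 8154.1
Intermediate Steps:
T = 10 (T = 5 - 1*(-5) = 5 + 5 = 10)
(89 + I(y(T)))² = (89 + 13/10)² = (903/10)² = 815409/100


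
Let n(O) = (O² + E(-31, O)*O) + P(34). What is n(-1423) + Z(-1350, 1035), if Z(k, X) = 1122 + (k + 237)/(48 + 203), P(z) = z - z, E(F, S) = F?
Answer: 519610051/251 ≈ 2.0702e+6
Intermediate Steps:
P(z) = 0
Z(k, X) = 281859/251 + k/251 (Z(k, X) = 1122 + (237 + k)/251 = 1122 + (237 + k)*(1/251) = 1122 + (237/251 + k/251) = 281859/251 + k/251)
n(O) = O² - 31*O (n(O) = (O² - 31*O) + 0 = O² - 31*O)
n(-1423) + Z(-1350, 1035) = -1423*(-31 - 1423) + (281859/251 + (1/251)*(-1350)) = -1423*(-1454) + (281859/251 - 1350/251) = 2069042 + 280509/251 = 519610051/251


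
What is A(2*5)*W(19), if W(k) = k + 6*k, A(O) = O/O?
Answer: 133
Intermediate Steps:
A(O) = 1
W(k) = 7*k
A(2*5)*W(19) = 1*(7*19) = 1*133 = 133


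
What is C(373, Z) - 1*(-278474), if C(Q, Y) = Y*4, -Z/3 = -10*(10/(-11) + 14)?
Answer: 3080494/11 ≈ 2.8005e+5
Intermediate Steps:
Z = 4320/11 (Z = -(-30)*(10/(-11) + 14) = -(-30)*(10*(-1/11) + 14) = -(-30)*(-10/11 + 14) = -(-30)*144/11 = -3*(-1440/11) = 4320/11 ≈ 392.73)
C(Q, Y) = 4*Y
C(373, Z) - 1*(-278474) = 4*(4320/11) - 1*(-278474) = 17280/11 + 278474 = 3080494/11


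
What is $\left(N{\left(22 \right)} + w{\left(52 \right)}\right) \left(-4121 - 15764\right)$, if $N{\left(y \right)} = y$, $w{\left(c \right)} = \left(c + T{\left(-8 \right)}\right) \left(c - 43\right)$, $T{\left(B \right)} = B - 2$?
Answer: $-7954000$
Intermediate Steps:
$T{\left(B \right)} = -2 + B$ ($T{\left(B \right)} = B - 2 = -2 + B$)
$w{\left(c \right)} = \left(-43 + c\right) \left(-10 + c\right)$ ($w{\left(c \right)} = \left(c - 10\right) \left(c - 43\right) = \left(c - 10\right) \left(-43 + c\right) = \left(-10 + c\right) \left(-43 + c\right) = \left(-43 + c\right) \left(-10 + c\right)$)
$\left(N{\left(22 \right)} + w{\left(52 \right)}\right) \left(-4121 - 15764\right) = \left(22 + \left(430 + 52^{2} - 2756\right)\right) \left(-4121 - 15764\right) = \left(22 + \left(430 + 2704 - 2756\right)\right) \left(-19885\right) = \left(22 + 378\right) \left(-19885\right) = 400 \left(-19885\right) = -7954000$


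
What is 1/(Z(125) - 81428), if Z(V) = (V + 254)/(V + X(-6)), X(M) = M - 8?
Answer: -111/9038129 ≈ -1.2281e-5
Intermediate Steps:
X(M) = -8 + M
Z(V) = (254 + V)/(-14 + V) (Z(V) = (V + 254)/(V + (-8 - 6)) = (254 + V)/(V - 14) = (254 + V)/(-14 + V))
1/(Z(125) - 81428) = 1/((254 + 125)/(-14 + 125) - 81428) = 1/(379/111 - 81428) = 1/(-9038129/111) = -111/9038129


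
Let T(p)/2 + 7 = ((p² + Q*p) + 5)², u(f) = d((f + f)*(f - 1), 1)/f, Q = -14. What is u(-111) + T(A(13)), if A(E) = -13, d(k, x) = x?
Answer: 28133837/111 ≈ 2.5346e+5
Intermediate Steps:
u(f) = 1/f
T(p) = -14 + 2*(5 + p² - 14*p)² (T(p) = -14 + 2*((p² - 14*p) + 5)² = -14 + 2*(5 + p² - 14*p)²)
u(-111) + T(A(13)) = 1/(-111) + (-14 + 2*(5 + (-13)² - 14*(-13))²) = -1/111 + (-14 + 2*(5 + 169 + 182)²) = -1/111 + (-14 + 2*356²) = -1/111 + (-14 + 2*126736) = -1/111 + (-14 + 253472) = -1/111 + 253458 = 28133837/111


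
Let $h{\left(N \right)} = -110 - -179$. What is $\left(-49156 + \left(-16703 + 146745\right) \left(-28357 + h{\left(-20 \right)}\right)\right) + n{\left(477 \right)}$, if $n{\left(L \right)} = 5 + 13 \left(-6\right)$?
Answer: $-3678677325$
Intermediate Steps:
$h{\left(N \right)} = 69$ ($h{\left(N \right)} = -110 + 179 = 69$)
$n{\left(L \right)} = -73$ ($n{\left(L \right)} = 5 - 78 = -73$)
$\left(-49156 + \left(-16703 + 146745\right) \left(-28357 + h{\left(-20 \right)}\right)\right) + n{\left(477 \right)} = \left(-49156 + \left(-16703 + 146745\right) \left(-28357 + 69\right)\right) - 73 = \left(-49156 + 130042 \left(-28288\right)\right) - 73 = \left(-49156 - 3678628096\right) - 73 = -3678677252 - 73 = -3678677325$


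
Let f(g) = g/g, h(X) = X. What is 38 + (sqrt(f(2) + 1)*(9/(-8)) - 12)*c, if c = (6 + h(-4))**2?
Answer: -10 - 9*sqrt(2)/2 ≈ -16.364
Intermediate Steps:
f(g) = 1
c = 4 (c = (6 - 4)**2 = 2**2 = 4)
38 + (sqrt(f(2) + 1)*(9/(-8)) - 12)*c = 38 + (sqrt(1 + 1)*(9/(-8)) - 12)*4 = 38 + (sqrt(2)*(9*(-1/8)) - 12)*4 = 38 + (sqrt(2)*(-9/8) - 12)*4 = 38 + (-9*sqrt(2)/8 - 12)*4 = 38 + (-12 - 9*sqrt(2)/8)*4 = 38 + (-48 - 9*sqrt(2)/2) = -10 - 9*sqrt(2)/2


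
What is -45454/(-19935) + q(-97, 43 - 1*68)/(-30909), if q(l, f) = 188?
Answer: 467063302/205390305 ≈ 2.2740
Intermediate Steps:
-45454/(-19935) + q(-97, 43 - 1*68)/(-30909) = -45454/(-19935) + 188/(-30909) = -45454*(-1/19935) + 188*(-1/30909) = 45454/19935 - 188/30909 = 467063302/205390305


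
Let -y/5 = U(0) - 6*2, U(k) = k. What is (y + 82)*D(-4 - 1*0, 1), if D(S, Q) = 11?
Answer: 1562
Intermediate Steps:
y = 60 (y = -5*(0 - 6*2) = -5*(0 - 12) = -5*(-12) = 60)
(y + 82)*D(-4 - 1*0, 1) = (60 + 82)*11 = 142*11 = 1562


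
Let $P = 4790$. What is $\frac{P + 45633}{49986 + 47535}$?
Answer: $\frac{50423}{97521} \approx 0.51705$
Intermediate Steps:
$\frac{P + 45633}{49986 + 47535} = \frac{4790 + 45633}{49986 + 47535} = \frac{50423}{97521}$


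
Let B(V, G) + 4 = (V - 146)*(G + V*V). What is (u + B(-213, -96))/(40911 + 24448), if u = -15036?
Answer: -16268047/65359 ≈ -248.90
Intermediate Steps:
B(V, G) = -4 + (-146 + V)*(G + V²) (B(V, G) = -4 + (V - 146)*(G + V*V) = -4 + (-146 + V)*(G + V²))
(u + B(-213, -96))/(40911 + 24448) = (-15036 + (-4 + (-213)³ - 146*(-96) - 146*(-213)² - 96*(-213)))/(40911 + 24448) = (-15036 + (-4 - 9663597 + 14016 - 146*45369 + 20448))/65359 = (-15036 + (-4 - 9663597 + 14016 - 6623874 + 20448))*(1/65359) = (-15036 - 16253011)*(1/65359) = -16268047*1/65359 = -16268047/65359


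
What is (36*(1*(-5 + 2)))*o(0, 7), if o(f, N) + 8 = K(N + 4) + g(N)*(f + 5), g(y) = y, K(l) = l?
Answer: -4104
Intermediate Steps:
o(f, N) = -4 + N + N*(5 + f) (o(f, N) = -8 + ((N + 4) + N*(f + 5)) = -8 + ((4 + N) + N*(5 + f)) = -8 + (4 + N + N*(5 + f)) = -4 + N + N*(5 + f))
(36*(1*(-5 + 2)))*o(0, 7) = (36*(1*(-5 + 2)))*(-4 + 6*7 + 7*0) = (36*(1*(-3)))*(-4 + 42 + 0) = (36*(-3))*38 = -108*38 = -4104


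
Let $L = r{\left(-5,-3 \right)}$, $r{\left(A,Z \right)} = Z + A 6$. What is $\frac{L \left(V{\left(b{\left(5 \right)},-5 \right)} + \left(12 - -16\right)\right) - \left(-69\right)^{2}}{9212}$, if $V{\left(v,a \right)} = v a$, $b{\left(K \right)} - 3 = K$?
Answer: $- \frac{4365}{9212} \approx -0.47384$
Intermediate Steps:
$r{\left(A,Z \right)} = Z + 6 A$
$b{\left(K \right)} = 3 + K$
$V{\left(v,a \right)} = a v$
$L = -33$ ($L = -3 + 6 \left(-5\right) = -3 - 30 = -33$)
$\frac{L \left(V{\left(b{\left(5 \right)},-5 \right)} + \left(12 - -16\right)\right) - \left(-69\right)^{2}}{9212} = \frac{- 33 \left(- 5 \left(3 + 5\right) + \left(12 - -16\right)\right) - \left(-69\right)^{2}}{9212} = \left(- 33 \left(\left(-5\right) 8 + \left(12 + 16\right)\right) - 4761\right) \frac{1}{9212} = \left(- 33 \left(-40 + 28\right) - 4761\right) \frac{1}{9212} = \left(\left(-33\right) \left(-12\right) - 4761\right) \frac{1}{9212} = \left(396 - 4761\right) \frac{1}{9212} = \left(-4365\right) \frac{1}{9212} = - \frac{4365}{9212}$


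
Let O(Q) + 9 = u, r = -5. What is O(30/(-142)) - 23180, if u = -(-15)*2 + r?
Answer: -23164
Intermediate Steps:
u = 25 (u = -(-15)*2 - 5 = -5*(-6) - 5 = 30 - 5 = 25)
O(Q) = 16 (O(Q) = -9 + 25 = 16)
O(30/(-142)) - 23180 = 16 - 23180 = -23164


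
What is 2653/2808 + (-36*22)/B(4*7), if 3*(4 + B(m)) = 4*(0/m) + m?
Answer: -414335/2808 ≈ -147.56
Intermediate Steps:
B(m) = -4 + m/3 (B(m) = -4 + (4*(0/m) + m)/3 = -4 + (4*0 + m)/3 = -4 + (0 + m)/3 = -4 + m/3)
2653/2808 + (-36*22)/B(4*7) = 2653/2808 + (-36*22)/(-4 + (4*7)/3) = 2653*(1/2808) - 792/(-4 + (1/3)*28) = 2653/2808 - 792/(-4 + 28/3) = 2653/2808 - 792/16/3 = 2653/2808 - 792*3/16 = 2653/2808 - 297/2 = -414335/2808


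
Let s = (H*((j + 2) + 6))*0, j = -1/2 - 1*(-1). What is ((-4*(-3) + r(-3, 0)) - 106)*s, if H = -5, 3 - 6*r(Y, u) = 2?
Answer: 0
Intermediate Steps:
r(Y, u) = 1/6 (r(Y, u) = 1/2 - 1/6*2 = 1/2 - 1/3 = 1/6)
j = 1/2 (j = -1*1/2 + 1 = -1/2 + 1 = 1/2 ≈ 0.50000)
s = 0 (s = -5*((1/2 + 2) + 6)*0 = -5*(5/2 + 6)*0 = -5*17/2*0 = -85/2*0 = 0)
((-4*(-3) + r(-3, 0)) - 106)*s = ((-4*(-3) + 1/6) - 106)*0 = ((12 + 1/6) - 106)*0 = (73/6 - 106)*0 = -563/6*0 = 0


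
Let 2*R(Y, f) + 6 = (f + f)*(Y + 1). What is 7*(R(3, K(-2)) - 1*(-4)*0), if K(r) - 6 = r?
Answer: 91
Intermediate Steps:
K(r) = 6 + r
R(Y, f) = -3 + f*(1 + Y) (R(Y, f) = -3 + ((f + f)*(Y + 1))/2 = -3 + ((2*f)*(1 + Y))/2 = -3 + (2*f*(1 + Y))/2 = -3 + f*(1 + Y))
7*(R(3, K(-2)) - 1*(-4)*0) = 7*((-3 + (6 - 2) + 3*(6 - 2)) - 1*(-4)*0) = 7*((-3 + 4 + 3*4) + 4*0) = 7*((-3 + 4 + 12) + 0) = 7*(13 + 0) = 7*13 = 91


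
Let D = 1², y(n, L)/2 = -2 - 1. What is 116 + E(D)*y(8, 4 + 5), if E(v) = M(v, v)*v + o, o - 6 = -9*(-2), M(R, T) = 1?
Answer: -34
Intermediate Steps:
y(n, L) = -6 (y(n, L) = 2*(-2 - 1) = 2*(-3) = -6)
o = 24 (o = 6 - 9*(-2) = 6 + 18 = 24)
D = 1
E(v) = 24 + v (E(v) = 1*v + 24 = v + 24 = 24 + v)
116 + E(D)*y(8, 4 + 5) = 116 + (24 + 1)*(-6) = 116 + 25*(-6) = 116 - 150 = -34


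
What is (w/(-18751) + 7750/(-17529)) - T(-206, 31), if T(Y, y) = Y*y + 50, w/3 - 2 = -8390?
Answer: 2082852043250/328686279 ≈ 6336.9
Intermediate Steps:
w = -25164 (w = 6 + 3*(-8390) = 6 - 25170 = -25164)
T(Y, y) = 50 + Y*y
(w/(-18751) + 7750/(-17529)) - T(-206, 31) = (-25164/(-18751) + 7750/(-17529)) - (50 - 206*31) = (-25164*(-1/18751) + 7750*(-1/17529)) - (50 - 6386) = (25164/18751 - 7750/17529) - 1*(-6336) = 295779506/328686279 + 6336 = 2082852043250/328686279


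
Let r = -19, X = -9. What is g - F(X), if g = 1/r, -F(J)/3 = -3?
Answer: -172/19 ≈ -9.0526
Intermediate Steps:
F(J) = 9 (F(J) = -3*(-3) = 9)
g = -1/19 (g = 1/(-19) = -1/19 ≈ -0.052632)
g - F(X) = -1/19 - 1*9 = -1/19 - 9 = -172/19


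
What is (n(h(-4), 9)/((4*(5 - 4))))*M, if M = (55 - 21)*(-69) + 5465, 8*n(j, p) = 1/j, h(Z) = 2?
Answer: 3119/64 ≈ 48.734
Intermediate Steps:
n(j, p) = 1/(8*j)
M = 3119 (M = 34*(-69) + 5465 = -2346 + 5465 = 3119)
(n(h(-4), 9)/((4*(5 - 4))))*M = (((1/8)/2)/((4*(5 - 4))))*3119 = (((1/8)*(1/2))/((4*1)))*3119 = ((1/16)/4)*3119 = ((1/16)*(1/4))*3119 = (1/64)*3119 = 3119/64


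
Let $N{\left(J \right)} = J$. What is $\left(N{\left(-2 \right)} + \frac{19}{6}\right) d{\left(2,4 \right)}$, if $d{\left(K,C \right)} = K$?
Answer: $\frac{7}{3} \approx 2.3333$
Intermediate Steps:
$\left(N{\left(-2 \right)} + \frac{19}{6}\right) d{\left(2,4 \right)} = \left(-2 + \frac{19}{6}\right) 2 = \frac{7}{6} \cdot 2 = \frac{7}{3}$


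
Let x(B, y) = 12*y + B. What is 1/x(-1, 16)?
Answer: 1/191 ≈ 0.0052356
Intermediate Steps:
x(B, y) = B + 12*y
1/x(-1, 16) = 1/(-1 + 12*16) = 1/(-1 + 192) = 1/191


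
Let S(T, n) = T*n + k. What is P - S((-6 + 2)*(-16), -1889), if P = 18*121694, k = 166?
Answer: 2311222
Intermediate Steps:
P = 2190492
S(T, n) = 166 + T*n (S(T, n) = T*n + 166 = 166 + T*n)
P - S((-6 + 2)*(-16), -1889) = 2190492 - (166 + ((-6 + 2)*(-16))*(-1889)) = 2190492 - (166 - 4*(-16)*(-1889)) = 2190492 - (166 + 64*(-1889)) = 2190492 - (166 - 120896) = 2190492 - 1*(-120730) = 2190492 + 120730 = 2311222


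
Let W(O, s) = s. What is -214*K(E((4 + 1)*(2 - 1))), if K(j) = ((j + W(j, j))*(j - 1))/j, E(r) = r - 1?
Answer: -1284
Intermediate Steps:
E(r) = -1 + r
K(j) = -2 + 2*j (K(j) = ((j + j)*(j - 1))/j = ((2*j)*(-1 + j))/j = (2*j*(-1 + j))/j = -2 + 2*j)
-214*K(E((4 + 1)*(2 - 1))) = -214*(-2 + 2*(-1 + (4 + 1)*(2 - 1))) = -214*(-2 + 2*(-1 + 5*1)) = -214*(-2 + 2*(-1 + 5)) = -214*(-2 + 2*4) = -214*(-2 + 8) = -214*6 = -1284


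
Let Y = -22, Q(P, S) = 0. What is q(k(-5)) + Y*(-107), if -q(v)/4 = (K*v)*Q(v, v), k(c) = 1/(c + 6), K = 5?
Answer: 2354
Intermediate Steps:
k(c) = 1/(6 + c)
q(v) = 0 (q(v) = -4*5*v*0 = -4*0 = 0)
q(k(-5)) + Y*(-107) = 0 - 22*(-107) = 0 + 2354 = 2354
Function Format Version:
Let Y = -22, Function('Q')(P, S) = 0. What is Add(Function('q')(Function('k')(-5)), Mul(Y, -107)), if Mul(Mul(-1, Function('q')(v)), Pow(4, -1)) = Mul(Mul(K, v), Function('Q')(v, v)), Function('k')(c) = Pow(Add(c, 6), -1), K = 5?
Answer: 2354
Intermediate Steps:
Function('k')(c) = Pow(Add(6, c), -1)
Function('q')(v) = 0 (Function('q')(v) = Mul(-4, Mul(Mul(5, v), 0)) = Mul(-4, 0) = 0)
Add(Function('q')(Function('k')(-5)), Mul(Y, -107)) = Add(0, Mul(-22, -107)) = Add(0, 2354) = 2354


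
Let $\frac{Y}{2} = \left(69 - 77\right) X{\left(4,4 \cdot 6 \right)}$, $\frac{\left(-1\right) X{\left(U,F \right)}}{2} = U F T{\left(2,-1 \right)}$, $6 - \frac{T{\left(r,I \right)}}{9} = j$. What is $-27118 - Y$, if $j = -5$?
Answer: $-331246$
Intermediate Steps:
$T{\left(r,I \right)} = 99$ ($T{\left(r,I \right)} = 54 - -45 = 54 + 45 = 99$)
$X{\left(U,F \right)} = - 198 F U$ ($X{\left(U,F \right)} = - 2 U F 99 = - 2 F U 99 = - 2 \cdot 99 F U = - 198 F U$)
$Y = 304128$ ($Y = 2 \left(69 - 77\right) \left(\left(-198\right) 4 \cdot 6 \cdot 4\right) = 2 \left(- 8 \left(\left(-198\right) 24 \cdot 4\right)\right) = 2 \left(\left(-8\right) \left(-19008\right)\right) = 2 \cdot 152064 = 304128$)
$-27118 - Y = -27118 - 304128 = -331246$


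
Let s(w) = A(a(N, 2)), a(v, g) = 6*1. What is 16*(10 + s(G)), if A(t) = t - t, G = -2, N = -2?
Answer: 160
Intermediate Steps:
a(v, g) = 6
A(t) = 0
s(w) = 0
16*(10 + s(G)) = 16*(10 + 0) = 16*10 = 160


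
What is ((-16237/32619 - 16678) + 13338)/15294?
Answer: -108963697/498874986 ≈ -0.21842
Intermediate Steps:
((-16237/32619 - 16678) + 13338)/15294 = ((-16237*1/32619 - 16678) + 13338)*(1/15294) = ((-16237/32619 - 16678) + 13338)*(1/15294) = (-544035919/32619 + 13338)*(1/15294) = -108963697/32619*1/15294 = -108963697/498874986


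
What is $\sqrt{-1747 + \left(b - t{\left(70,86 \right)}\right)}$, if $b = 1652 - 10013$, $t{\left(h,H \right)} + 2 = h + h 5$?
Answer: $i \sqrt{10526} \approx 102.6 i$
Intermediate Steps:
$t{\left(h,H \right)} = -2 + 6 h$ ($t{\left(h,H \right)} = -2 + \left(h + h 5\right) = -2 + \left(h + 5 h\right) = -2 + 6 h$)
$b = -8361$
$\sqrt{-1747 + \left(b - t{\left(70,86 \right)}\right)} = \sqrt{-1747 - \left(8359 + 420\right)} = \sqrt{-1747 - 8779} = \sqrt{-10526} = i \sqrt{10526}$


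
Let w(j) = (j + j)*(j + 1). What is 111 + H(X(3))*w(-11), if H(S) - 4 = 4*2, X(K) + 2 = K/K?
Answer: 2751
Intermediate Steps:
X(K) = -1 (X(K) = -2 + K/K = -2 + 1 = -1)
H(S) = 12 (H(S) = 4 + 4*2 = 4 + 8 = 12)
w(j) = 2*j*(1 + j) (w(j) = (2*j)*(1 + j) = 2*j*(1 + j))
111 + H(X(3))*w(-11) = 111 + 12*(2*(-11)*(1 - 11)) = 111 + 12*(2*(-11)*(-10)) = 111 + 12*220 = 111 + 2640 = 2751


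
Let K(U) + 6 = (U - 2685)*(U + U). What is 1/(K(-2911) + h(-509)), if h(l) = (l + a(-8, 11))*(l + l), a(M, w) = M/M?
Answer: 1/33097050 ≈ 3.0214e-8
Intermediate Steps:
a(M, w) = 1
K(U) = -6 + 2*U*(-2685 + U) (K(U) = -6 + (U - 2685)*(U + U) = -6 + (-2685 + U)*(2*U) = -6 + 2*U*(-2685 + U))
h(l) = 2*l*(1 + l) (h(l) = (l + 1)*(l + l) = (1 + l)*(2*l) = 2*l*(1 + l))
1/(K(-2911) + h(-509)) = 1/((-6 - 5370*(-2911) + 2*(-2911)**2) + 2*(-509)*(1 - 509)) = 1/((-6 + 15632070 + 2*8473921) + 2*(-509)*(-508)) = 1/((-6 + 15632070 + 16947842) + 517144) = 1/(32579906 + 517144) = 1/33097050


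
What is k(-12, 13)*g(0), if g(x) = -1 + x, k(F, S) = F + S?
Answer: -1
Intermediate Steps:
k(-12, 13)*g(0) = (-12 + 13)*(-1 + 0) = 1*(-1) = -1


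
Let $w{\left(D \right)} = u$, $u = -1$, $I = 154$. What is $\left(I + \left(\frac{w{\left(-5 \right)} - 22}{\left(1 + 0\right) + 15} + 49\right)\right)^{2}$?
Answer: $\frac{10400625}{256} \approx 40627.0$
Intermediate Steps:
$w{\left(D \right)} = -1$
$\left(I + \left(\frac{w{\left(-5 \right)} - 22}{\left(1 + 0\right) + 15} + 49\right)\right)^{2} = \left(154 + \left(\frac{-1 - 22}{\left(1 + 0\right) + 15} + 49\right)\right)^{2} = \left(154 + \left(- \frac{23}{1 + 15} + 49\right)\right)^{2} = \left(154 + \left(- \frac{23}{16} + 49\right)\right)^{2} = \left(154 + \frac{761}{16}\right)^{2} = \left(\frac{3225}{16}\right)^{2} = \frac{10400625}{256}$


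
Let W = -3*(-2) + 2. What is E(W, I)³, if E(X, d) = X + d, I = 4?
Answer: 1728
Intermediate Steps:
W = 8 (W = 6 + 2 = 8)
E(W, I)³ = (8 + 4)³ = 12³ = 1728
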